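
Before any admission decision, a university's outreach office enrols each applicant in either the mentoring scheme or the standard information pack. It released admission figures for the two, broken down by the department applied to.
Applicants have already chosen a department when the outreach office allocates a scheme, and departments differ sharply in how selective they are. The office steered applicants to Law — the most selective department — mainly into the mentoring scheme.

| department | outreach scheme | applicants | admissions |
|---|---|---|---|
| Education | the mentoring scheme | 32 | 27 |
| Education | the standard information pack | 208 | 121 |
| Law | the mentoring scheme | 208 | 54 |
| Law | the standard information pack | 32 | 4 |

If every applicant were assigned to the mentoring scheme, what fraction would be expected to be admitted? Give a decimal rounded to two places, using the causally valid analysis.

0.55

the mentoring scheme is higher inside every department stratum but the standard information pack is higher in aggregate. Whether to stratify depends on how department relates to the outreach scheme.
Department is set before the outreach scheme has any effect — it is not caused by the outreach scheme — and it independently drives the outcome. That makes it a confounder, so the causal comparison is within department levels.
Standardising the mentoring scheme to the population department mix: 0.500·27/32 + 0.500·54/208 = 0.552.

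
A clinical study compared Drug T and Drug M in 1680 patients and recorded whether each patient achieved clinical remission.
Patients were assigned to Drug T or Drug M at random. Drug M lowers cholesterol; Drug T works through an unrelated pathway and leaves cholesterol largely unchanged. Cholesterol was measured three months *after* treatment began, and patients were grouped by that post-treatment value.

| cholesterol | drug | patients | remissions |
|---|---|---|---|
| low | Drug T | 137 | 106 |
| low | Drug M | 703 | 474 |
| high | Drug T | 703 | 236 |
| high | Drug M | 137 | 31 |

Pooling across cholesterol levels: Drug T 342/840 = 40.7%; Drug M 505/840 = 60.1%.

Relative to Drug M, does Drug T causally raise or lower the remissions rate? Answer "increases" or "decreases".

decreases

The cholesterol-specific comparison favours Drug T throughout, but the pooled figures favour Drug M. The question is whether to condition on cholesterol.
Because the drug influences cholesterol, cholesterol is a post-treatment mediator, not a confounder. Stratifying on it would bias the estimate; the causal effect is the crude pooled difference.
Pooled: Drug T 40.7% vs Drug M 60.1%; Drug M is higher overall.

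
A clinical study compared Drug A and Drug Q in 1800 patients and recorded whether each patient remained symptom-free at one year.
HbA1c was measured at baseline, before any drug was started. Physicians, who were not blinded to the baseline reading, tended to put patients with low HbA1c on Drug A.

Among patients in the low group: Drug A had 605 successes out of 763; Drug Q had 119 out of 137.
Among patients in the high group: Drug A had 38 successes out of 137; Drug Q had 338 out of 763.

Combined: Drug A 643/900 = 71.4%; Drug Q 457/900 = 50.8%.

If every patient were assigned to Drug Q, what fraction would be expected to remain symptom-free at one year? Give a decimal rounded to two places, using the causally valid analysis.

0.66

Nothing the drug does changes HbA1c; the imbalance is an allocation artefact. With HbA1c also predicting the outcome, the pooled figure is confounded, and the within-stratum comparison is the causal one.
Standardising Drug Q to the population HbA1c mix: 0.500·119/137 + 0.500·338/763 = 0.656.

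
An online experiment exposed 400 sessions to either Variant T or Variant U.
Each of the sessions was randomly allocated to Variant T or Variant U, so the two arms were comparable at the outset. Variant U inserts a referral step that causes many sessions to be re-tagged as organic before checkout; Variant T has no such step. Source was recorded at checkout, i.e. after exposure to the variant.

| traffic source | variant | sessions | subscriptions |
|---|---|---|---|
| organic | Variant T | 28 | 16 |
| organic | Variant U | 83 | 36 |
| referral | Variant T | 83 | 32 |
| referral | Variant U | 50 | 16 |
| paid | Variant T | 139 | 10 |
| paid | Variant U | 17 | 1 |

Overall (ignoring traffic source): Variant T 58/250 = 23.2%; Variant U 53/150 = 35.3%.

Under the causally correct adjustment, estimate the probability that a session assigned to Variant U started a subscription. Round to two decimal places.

Because the variant influences traffic source, traffic source is a post-treatment mediator, not a confounder. Stratifying on it would bias the estimate; the causal effect is the crude pooled difference.
So P(outcome | do(Variant U)) is just the pooled rate for Variant U: 53/150 = 0.353.

0.35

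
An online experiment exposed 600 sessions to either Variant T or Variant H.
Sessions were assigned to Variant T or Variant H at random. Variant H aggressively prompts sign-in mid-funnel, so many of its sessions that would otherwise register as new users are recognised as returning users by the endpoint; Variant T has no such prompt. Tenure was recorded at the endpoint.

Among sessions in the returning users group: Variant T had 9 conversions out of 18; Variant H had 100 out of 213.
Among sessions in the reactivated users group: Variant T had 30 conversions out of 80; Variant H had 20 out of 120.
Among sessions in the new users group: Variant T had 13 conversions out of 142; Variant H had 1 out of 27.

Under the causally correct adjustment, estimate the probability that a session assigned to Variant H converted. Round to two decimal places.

0.34

Because the variant influences user tenure, user tenure is a post-treatment mediator, not a confounder. Stratifying on it would bias the estimate; the causal effect is the crude pooled difference.
So P(outcome | do(Variant H)) is just the pooled rate for Variant H: 121/360 = 0.336.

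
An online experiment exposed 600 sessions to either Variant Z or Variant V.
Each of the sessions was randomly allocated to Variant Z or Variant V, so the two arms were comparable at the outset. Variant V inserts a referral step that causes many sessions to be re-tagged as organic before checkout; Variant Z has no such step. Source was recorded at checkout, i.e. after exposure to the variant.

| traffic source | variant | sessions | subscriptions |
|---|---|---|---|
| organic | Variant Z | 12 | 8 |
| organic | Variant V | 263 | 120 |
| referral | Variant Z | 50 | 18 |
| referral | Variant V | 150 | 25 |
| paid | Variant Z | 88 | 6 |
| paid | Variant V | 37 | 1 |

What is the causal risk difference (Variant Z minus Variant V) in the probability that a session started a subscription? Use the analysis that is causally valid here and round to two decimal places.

Traffic source lies on the pathway variant → traffic source → outcome, so adjusting for it blocks the indirect effect. For the total causal effect of variant, use the unadjusted pooled rates.
The causal difference is the pooled difference: 0.213 − 0.324 = -0.111.

-0.11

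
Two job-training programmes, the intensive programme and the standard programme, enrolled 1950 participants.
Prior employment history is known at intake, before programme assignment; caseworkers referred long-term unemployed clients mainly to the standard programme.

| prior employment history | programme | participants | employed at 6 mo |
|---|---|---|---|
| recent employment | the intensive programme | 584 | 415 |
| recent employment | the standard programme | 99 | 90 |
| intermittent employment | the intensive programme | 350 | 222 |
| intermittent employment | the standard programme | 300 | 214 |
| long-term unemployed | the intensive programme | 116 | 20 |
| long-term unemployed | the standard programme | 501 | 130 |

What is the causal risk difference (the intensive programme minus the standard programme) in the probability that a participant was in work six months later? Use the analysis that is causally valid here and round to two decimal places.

-0.12

Prior employment history satisfies the back-door criterion: it is not a descendant of the programme, and it blocks the spurious path from programme to outcome. Adjusting for it (i.e., using the within-prior employment history rates) gives the causal effect.
Adjusting over the population distribution of prior employment history: 0.350·(0.711−0.909) + 0.333·(0.634−0.713) + 0.316·(0.172−0.259) = -0.123.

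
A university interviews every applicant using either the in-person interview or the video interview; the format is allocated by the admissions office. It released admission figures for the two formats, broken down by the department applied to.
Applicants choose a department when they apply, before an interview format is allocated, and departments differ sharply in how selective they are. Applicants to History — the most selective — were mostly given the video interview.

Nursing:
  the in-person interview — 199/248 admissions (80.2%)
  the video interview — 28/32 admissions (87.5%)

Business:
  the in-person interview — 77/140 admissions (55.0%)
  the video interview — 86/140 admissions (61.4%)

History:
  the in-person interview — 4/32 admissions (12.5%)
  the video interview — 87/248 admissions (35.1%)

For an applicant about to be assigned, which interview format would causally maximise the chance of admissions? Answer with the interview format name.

the video interview

the video interview is higher inside every department stratum but the in-person interview is higher in aggregate. Whether to stratify depends on how department relates to the interview format.
Here department is a common cause — it drives both which interview format a case falls under and the outcome. The crude comparison mixes populations; the stratum-specific rates are the causally relevant ones.
Within each level — Nursing: 80.2% vs 87.5%; Business: 55.0% vs 61.4%; History: 12.5% vs 35.1% — the video interview is higher every time.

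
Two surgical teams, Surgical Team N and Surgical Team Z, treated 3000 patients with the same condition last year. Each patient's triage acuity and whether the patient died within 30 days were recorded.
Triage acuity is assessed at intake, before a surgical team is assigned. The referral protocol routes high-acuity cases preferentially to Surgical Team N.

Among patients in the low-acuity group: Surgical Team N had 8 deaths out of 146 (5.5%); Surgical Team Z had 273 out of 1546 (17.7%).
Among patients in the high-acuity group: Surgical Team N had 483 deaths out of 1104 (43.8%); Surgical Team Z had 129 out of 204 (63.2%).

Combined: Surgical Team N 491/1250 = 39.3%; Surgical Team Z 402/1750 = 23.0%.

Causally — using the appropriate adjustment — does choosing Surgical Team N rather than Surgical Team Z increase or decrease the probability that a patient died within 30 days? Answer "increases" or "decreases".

decreases

Since triage acuity is a pre-existing factor (not a product of the surgical team) and it affects the outcome on its own, it is a confounder. The stratified rates, not the pooled rate, identify the causal effect.
Within each level — low-acuity: 5.5% vs 17.7%; high-acuity: 43.8% vs 63.2% — Surgical Team N is lower every time.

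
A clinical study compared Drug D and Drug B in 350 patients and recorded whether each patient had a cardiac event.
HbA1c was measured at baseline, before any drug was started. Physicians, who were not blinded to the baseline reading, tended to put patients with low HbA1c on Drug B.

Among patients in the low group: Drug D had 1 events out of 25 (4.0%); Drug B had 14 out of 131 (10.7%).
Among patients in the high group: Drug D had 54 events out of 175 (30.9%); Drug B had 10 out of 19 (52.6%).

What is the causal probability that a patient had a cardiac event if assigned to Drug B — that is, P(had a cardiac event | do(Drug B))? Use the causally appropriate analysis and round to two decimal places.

0.34

Nothing the drug does changes HbA1c; the imbalance is an allocation artefact. With HbA1c also predicting the outcome, the pooled figure is confounded, and the within-stratum comparison is the causal one.
Standardising Drug B to the population HbA1c mix: 0.446·14/131 + 0.554·10/19 = 0.339.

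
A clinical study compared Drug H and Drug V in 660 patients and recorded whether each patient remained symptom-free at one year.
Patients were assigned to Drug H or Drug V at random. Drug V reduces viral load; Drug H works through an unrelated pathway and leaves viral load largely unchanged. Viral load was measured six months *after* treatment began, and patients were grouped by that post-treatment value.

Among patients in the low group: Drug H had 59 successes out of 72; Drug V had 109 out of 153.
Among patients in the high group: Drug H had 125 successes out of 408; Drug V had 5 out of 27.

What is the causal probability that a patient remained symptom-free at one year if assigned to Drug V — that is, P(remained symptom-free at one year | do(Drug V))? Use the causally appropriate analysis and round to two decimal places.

0.63

The stratified and pooled comparisons disagree (Drug H wins within each viral load; Drug V wins overall), so the answer turns on the causal role of viral load.
Stratifying would compare drugs among patients the drugs themselves sorted into viral load groups — a form of selection on an intermediate. The unconditioned pooled rates give the total causal effect.
So P(outcome | do(Drug V)) is just the pooled rate for Drug V: 114/180 = 0.633.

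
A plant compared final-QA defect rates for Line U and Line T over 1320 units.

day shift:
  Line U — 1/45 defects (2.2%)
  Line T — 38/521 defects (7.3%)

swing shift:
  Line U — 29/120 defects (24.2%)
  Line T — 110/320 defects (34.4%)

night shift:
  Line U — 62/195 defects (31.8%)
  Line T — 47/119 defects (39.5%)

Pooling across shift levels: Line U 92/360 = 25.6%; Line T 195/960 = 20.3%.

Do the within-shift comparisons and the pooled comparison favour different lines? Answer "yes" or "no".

Within each shift level (day shift 2.2% vs 7.3%; swing shift 24.2% vs 34.4%; night shift 31.8% vs 39.5%), Line U has the lower rate every time. Pooled: 25.6% vs 20.3% — Line T has the lower rate overall. The two comparisons disagree.

yes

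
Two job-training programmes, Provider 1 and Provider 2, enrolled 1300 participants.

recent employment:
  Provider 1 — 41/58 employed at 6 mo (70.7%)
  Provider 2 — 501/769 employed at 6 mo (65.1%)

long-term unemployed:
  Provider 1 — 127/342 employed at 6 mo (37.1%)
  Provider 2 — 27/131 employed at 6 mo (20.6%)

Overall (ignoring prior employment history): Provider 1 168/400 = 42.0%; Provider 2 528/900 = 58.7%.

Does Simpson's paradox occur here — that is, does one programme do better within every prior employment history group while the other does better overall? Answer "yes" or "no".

Within each prior employment history level (recent employment 70.7% vs 65.1%; long-term unemployed 37.1% vs 20.6%), Provider 1 has the higher rate every time. Pooled: 42.0% vs 58.7% — Provider 2 has the higher rate overall. The two comparisons disagree.

yes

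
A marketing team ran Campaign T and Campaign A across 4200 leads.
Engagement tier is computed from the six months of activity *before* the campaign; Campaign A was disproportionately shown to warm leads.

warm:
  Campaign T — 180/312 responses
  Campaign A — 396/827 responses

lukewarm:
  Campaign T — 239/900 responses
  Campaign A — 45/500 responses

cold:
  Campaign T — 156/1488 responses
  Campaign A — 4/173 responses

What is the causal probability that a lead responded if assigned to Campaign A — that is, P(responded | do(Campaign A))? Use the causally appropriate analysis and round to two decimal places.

0.17

Engagement tier is set before the campaign has any effect — it is not caused by the campaign — and it independently drives the outcome. That makes it a confounder, so the causal comparison is within engagement tier levels.
Standardising Campaign A to the population engagement tier mix: 0.271·396/827 + 0.333·45/500 + 0.395·4/173 = 0.169.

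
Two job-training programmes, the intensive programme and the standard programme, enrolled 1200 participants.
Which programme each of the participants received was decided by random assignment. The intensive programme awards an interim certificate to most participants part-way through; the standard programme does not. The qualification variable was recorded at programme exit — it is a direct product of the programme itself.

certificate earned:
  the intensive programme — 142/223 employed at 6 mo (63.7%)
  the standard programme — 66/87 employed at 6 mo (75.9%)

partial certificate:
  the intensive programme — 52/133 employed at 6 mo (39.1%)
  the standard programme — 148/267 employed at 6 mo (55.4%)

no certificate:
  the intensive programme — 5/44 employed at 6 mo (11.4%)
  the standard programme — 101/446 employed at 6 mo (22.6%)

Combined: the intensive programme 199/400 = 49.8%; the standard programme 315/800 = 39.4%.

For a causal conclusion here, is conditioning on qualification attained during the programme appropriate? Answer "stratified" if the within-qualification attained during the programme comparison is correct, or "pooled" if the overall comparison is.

pooled

Within every qualification attained during the programme level the standard programme has the higher rate, yet pooled the intensive programme does — Simpson's reversal.
Qualification attained during the programme is downstream of the programme. One should not condition on a consequence of treatment, so the overall rates are the right comparison.
Pooled: the intensive programme 49.8% vs the standard programme 39.4%; the intensive programme is higher overall.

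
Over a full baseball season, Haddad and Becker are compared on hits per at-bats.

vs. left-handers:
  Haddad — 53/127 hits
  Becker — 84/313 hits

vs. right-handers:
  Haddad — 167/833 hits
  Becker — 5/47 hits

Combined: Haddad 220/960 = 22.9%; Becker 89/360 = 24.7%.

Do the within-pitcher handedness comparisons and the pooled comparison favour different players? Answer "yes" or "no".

yes

Within each pitcher handedness level (vs. left-handers 41.7% vs 26.8%; vs. right-handers 20.0% vs 10.6%), Haddad has the higher rate every time. Pooled: 22.9% vs 24.7% — Becker has the higher rate overall. The two comparisons disagree.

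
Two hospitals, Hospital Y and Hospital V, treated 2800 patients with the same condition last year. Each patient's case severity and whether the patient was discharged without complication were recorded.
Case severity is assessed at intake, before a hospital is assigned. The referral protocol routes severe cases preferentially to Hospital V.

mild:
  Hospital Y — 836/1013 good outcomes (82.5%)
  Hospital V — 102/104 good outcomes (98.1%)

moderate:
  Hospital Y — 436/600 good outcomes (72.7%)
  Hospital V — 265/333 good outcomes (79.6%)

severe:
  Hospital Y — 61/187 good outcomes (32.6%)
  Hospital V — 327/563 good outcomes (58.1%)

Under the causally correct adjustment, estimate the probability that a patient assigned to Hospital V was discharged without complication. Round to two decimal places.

0.81

Here case severity is a common cause — it drives both which hospital a case falls under and the outcome. The crude comparison mixes populations; the stratum-specific rates are the causally relevant ones.
Standardising Hospital V to the population case severity mix: 0.399·102/104 + 0.333·265/333 + 0.268·327/563 = 0.812.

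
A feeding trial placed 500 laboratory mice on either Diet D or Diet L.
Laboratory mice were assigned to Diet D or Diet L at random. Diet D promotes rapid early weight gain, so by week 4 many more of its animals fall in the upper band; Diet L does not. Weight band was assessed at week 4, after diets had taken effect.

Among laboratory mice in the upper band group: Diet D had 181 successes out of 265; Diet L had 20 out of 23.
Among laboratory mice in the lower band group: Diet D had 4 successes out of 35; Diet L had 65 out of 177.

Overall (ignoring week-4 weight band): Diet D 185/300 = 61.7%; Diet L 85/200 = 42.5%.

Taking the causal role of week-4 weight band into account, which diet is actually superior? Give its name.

Diet L is higher inside every week-4 weight band stratum but Diet D is higher in aggregate. Whether to stratify depends on how week-4 weight band relates to the diet.
Week-4 weight band is recorded after the diet and is itself shifted by it — it sits on the causal path from diet to outcome. Conditioning on a mediator would strip out part of the effect we want; the pooled comparison gives the total causal effect.
Pooled: Diet D 61.7% vs Diet L 42.5%; Diet D is higher overall.

Diet D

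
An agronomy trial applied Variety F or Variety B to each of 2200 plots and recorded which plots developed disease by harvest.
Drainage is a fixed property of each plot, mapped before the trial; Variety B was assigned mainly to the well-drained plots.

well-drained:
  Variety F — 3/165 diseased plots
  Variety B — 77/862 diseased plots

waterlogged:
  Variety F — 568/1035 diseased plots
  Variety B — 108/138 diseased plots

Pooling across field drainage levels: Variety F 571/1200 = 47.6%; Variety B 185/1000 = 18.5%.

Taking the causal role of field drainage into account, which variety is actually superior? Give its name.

Variety F

Field drainage satisfies the back-door criterion: it is not a descendant of the variety, and it blocks the spurious path from variety to outcome. Adjusting for it (i.e., using the within-field drainage rates) gives the causal effect.
Within each level — well-drained: 1.8% vs 8.9%; waterlogged: 54.9% vs 78.3% — Variety F is lower every time.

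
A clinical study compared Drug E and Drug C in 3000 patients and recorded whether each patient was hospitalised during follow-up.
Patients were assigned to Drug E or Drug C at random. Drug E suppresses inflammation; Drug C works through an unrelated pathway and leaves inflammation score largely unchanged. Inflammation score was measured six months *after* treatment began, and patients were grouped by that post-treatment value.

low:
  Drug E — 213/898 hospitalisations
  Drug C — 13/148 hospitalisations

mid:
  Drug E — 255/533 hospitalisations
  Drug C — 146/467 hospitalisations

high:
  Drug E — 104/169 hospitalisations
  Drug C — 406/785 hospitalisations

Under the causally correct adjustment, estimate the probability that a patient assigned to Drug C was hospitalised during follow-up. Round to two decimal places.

0.40

The distribution of inflammation score is itself part of what the drug does — it is an intermediate outcome. Holding it fixed would remove that part of the effect; the total effect is the pooled difference.
So P(outcome | do(Drug C)) is just the pooled rate for Drug C: 565/1400 = 0.404.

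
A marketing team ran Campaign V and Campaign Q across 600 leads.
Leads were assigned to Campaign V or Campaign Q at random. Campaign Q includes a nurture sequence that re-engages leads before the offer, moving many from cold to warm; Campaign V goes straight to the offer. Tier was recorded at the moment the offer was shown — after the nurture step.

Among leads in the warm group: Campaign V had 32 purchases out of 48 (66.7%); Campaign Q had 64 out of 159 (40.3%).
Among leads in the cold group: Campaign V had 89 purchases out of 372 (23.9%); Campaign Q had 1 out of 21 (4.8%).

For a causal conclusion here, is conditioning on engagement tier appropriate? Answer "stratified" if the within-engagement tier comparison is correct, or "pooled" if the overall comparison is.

The distribution of engagement tier is itself part of what the campaign does — it is an intermediate outcome. Holding it fixed would remove that part of the effect; the total effect is the pooled difference.
Pooled: Campaign V 28.8% vs Campaign Q 36.1%; Campaign Q is higher overall.

pooled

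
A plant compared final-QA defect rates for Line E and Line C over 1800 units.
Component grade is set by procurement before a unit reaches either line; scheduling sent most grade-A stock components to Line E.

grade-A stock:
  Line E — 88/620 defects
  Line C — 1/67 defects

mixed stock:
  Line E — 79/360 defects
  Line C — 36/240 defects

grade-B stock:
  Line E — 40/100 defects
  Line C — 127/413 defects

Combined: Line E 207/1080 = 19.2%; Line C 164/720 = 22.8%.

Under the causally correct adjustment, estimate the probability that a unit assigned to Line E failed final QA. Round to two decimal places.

Line C is lower inside every component grade stratum but Line E is lower in aggregate. Whether to stratify depends on how component grade relates to the line.
Since component grade is a pre-existing factor (not a product of the line) and it affects the outcome on its own, it is a confounder. The stratified rates, not the pooled rate, identify the causal effect.
Standardising Line E to the population component grade mix: 0.382·88/620 + 0.333·79/360 + 0.285·40/100 = 0.241.

0.24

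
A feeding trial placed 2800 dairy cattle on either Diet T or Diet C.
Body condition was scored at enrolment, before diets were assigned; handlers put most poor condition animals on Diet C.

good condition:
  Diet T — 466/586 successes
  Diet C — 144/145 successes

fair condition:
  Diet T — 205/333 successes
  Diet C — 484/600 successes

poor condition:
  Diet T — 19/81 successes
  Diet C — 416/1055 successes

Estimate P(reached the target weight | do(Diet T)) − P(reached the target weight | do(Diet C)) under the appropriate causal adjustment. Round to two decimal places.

-0.18

Within every starting body condition level Diet C has the higher rate, yet pooled Diet T does — Simpson's reversal.
Here starting body condition is a common cause — it drives both which diet a case falls under and the outcome. The crude comparison mixes populations; the stratum-specific rates are the causally relevant ones.
Adjusting over the population distribution of starting body condition: 0.261·(0.795−0.993) + 0.333·(0.616−0.807) + 0.406·(0.235−0.394) = -0.180.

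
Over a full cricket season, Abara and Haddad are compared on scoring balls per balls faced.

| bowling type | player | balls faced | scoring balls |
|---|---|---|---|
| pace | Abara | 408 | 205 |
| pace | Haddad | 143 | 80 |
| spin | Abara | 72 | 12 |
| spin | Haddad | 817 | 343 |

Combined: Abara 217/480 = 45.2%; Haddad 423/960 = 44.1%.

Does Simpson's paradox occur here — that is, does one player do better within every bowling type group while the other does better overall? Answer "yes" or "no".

yes

Within each bowling type level (pace 50.2% vs 55.9%; spin 16.7% vs 42.0%), Haddad has the higher rate every time. Pooled: 45.2% vs 44.1% — Abara has the higher rate overall. The two comparisons disagree.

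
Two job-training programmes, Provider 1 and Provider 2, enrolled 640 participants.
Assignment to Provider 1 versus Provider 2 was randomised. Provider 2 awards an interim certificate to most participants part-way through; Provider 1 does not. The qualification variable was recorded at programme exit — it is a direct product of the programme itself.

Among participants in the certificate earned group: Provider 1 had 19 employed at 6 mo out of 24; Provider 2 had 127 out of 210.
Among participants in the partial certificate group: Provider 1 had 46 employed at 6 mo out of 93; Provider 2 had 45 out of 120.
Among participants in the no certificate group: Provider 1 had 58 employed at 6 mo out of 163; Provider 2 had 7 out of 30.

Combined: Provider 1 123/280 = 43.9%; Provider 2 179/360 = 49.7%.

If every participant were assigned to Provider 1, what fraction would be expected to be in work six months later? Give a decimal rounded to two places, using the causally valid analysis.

0.44

Qualification attained during the programme is downstream of the programme. One should not condition on a consequence of treatment, so the overall rates are the right comparison.
So P(outcome | do(Provider 1)) is just the pooled rate for Provider 1: 123/280 = 0.439.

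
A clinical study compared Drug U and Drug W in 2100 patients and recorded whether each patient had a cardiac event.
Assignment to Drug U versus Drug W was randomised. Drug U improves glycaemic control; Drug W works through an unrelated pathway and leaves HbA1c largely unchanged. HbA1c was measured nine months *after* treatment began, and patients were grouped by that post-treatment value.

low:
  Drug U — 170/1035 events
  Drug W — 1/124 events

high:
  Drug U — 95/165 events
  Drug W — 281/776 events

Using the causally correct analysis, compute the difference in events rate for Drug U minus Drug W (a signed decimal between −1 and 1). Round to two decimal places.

-0.09

HbA1c is recorded after the drug and is itself shifted by it — it sits on the causal path from drug to outcome. Conditioning on a mediator would strip out part of the effect we want; the pooled comparison gives the total causal effect.
The causal difference is the pooled difference: 0.221 − 0.313 = -0.092.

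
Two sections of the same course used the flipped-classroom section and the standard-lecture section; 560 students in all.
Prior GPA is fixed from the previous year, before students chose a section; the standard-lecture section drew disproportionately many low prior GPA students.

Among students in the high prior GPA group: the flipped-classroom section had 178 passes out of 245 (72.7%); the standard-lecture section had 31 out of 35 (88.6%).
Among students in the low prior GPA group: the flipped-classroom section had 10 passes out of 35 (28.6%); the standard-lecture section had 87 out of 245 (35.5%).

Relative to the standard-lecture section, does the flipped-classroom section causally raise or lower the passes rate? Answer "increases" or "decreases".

decreases

The stratified and pooled comparisons disagree (the standard-lecture section wins within each prior GPA band; the flipped-classroom section wins overall), so the answer turns on the causal role of prior GPA band.
Prior GPA band is set before the teaching method has any effect — it is not caused by the teaching method — and it independently drives the outcome. That makes it a confounder, so the causal comparison is within prior GPA band levels.
Within each level — high prior GPA: 72.7% vs 88.6%; low prior GPA: 28.6% vs 35.5% — the standard-lecture section is higher every time.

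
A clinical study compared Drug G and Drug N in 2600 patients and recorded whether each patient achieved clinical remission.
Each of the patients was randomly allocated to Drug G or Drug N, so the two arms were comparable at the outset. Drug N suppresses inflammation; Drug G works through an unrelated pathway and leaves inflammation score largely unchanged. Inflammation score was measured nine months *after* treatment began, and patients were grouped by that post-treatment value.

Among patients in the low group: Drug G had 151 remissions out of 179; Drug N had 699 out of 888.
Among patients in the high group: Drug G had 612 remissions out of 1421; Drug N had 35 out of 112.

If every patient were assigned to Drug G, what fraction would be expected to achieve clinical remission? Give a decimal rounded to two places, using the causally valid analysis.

Within every inflammation score level Drug G has the higher rate, yet pooled Drug N does — Simpson's reversal.
The distribution of inflammation score is itself part of what the drug does — it is an intermediate outcome. Holding it fixed would remove that part of the effect; the total effect is the pooled difference.
So P(outcome | do(Drug G)) is just the pooled rate for Drug G: 763/1600 = 0.477.

0.48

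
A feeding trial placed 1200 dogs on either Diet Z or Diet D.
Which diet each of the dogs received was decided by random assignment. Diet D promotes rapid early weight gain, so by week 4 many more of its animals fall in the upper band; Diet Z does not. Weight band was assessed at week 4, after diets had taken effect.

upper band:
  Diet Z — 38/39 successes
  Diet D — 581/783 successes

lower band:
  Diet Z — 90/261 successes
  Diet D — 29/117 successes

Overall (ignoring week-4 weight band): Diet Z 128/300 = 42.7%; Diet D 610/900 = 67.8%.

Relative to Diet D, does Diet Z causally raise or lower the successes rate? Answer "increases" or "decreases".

The stratified and pooled comparisons disagree (Diet Z wins within each week-4 weight band; Diet D wins overall), so the answer turns on the causal role of week-4 weight band.
Week-4 weight band is recorded after the diet and is itself shifted by it — it sits on the causal path from diet to outcome. Conditioning on a mediator would strip out part of the effect we want; the pooled comparison gives the total causal effect.
Pooled: Diet Z 42.7% vs Diet D 67.8%; Diet D is higher overall.

decreases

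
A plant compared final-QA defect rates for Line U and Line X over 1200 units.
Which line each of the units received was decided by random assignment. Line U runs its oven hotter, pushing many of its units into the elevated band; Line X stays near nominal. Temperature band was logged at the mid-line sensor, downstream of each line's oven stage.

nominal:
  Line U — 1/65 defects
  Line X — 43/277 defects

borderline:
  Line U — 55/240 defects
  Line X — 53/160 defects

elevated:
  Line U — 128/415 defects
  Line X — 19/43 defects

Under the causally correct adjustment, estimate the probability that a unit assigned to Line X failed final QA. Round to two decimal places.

0.24

In-process temperature band lies on the pathway line → in-process temperature band → outcome, so adjusting for it blocks the indirect effect. For the total causal effect of line, use the unadjusted pooled rates.
So P(outcome | do(Line X)) is just the pooled rate for Line X: 115/480 = 0.240.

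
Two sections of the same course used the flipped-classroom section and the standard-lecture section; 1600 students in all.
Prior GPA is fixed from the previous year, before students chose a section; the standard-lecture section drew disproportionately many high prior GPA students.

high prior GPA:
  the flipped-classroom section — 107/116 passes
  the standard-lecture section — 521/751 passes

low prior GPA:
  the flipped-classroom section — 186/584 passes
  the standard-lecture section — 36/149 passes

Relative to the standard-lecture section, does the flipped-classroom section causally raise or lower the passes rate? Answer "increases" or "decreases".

increases

The stratified and pooled comparisons disagree (the flipped-classroom section wins within each prior GPA band; the standard-lecture section wins overall), so the answer turns on the causal role of prior GPA band.
Prior GPA band is set before the teaching method has any effect — it is not caused by the teaching method — and it independently drives the outcome. That makes it a confounder, so the causal comparison is within prior GPA band levels.
Within each level — high prior GPA: 92.2% vs 69.4%; low prior GPA: 31.8% vs 24.2% — the flipped-classroom section is higher every time.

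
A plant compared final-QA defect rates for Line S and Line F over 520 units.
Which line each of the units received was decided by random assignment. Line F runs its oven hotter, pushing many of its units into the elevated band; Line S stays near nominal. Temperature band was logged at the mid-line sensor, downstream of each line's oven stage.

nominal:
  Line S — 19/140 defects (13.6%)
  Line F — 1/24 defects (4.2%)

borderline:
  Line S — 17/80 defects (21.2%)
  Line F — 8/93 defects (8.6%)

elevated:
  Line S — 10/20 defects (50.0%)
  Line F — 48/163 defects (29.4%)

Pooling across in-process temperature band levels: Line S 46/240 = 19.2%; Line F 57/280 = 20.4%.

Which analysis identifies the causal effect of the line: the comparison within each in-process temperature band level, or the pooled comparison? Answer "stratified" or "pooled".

The stratified and pooled comparisons disagree (Line F wins within each in-process temperature band; Line S wins overall), so the answer turns on the causal role of in-process temperature band.
In-process temperature band lies on the pathway line → in-process temperature band → outcome, so adjusting for it blocks the indirect effect. For the total causal effect of line, use the unadjusted pooled rates.
Pooled: Line S 19.2% vs Line F 20.4%; Line S is lower overall.

pooled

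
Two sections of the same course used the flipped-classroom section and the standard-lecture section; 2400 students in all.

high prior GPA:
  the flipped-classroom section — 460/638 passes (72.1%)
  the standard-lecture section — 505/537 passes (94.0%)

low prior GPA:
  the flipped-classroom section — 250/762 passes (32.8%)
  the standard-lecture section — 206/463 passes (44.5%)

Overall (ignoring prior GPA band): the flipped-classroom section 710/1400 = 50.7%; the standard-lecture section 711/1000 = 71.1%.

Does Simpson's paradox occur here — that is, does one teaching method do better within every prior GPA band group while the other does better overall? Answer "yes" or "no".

no

Within each prior GPA band level (high prior GPA 72.1% vs 94.0%; low prior GPA 32.8% vs 44.5%), the standard-lecture section has the higher rate every time. Pooled: 50.7% vs 71.1% — the standard-lecture section has the higher rate overall. They agree.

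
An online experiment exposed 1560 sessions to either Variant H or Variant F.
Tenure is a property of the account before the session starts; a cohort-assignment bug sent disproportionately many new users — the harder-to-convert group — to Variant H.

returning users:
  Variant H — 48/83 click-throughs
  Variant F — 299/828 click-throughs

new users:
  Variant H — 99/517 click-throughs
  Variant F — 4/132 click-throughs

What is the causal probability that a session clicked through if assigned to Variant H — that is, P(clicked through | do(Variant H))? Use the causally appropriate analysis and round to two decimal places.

0.42

The user tenure-specific comparison favours Variant H throughout, but the pooled figures favour Variant F. The question is whether to condition on user tenure.
User tenure differs across variants for reasons unrelated to any effect of the variant itself, and it separately predicts the outcome — a classic confounder. We must compare within user tenure levels.
Standardising Variant H to the population user tenure mix: 0.584·48/83 + 0.416·99/517 = 0.417.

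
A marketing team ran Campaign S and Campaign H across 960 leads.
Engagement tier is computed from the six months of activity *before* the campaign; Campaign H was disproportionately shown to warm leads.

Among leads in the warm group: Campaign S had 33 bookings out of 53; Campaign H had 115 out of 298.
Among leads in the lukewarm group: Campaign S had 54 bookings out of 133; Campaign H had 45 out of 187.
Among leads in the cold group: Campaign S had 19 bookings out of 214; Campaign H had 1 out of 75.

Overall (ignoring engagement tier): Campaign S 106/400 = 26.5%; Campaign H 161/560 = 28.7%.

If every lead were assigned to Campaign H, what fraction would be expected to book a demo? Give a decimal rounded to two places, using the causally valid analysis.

The stratified and pooled comparisons disagree (Campaign S wins within each engagement tier; Campaign H wins overall), so the answer turns on the causal role of engagement tier.
Since engagement tier is a pre-existing factor (not a product of the campaign) and it affects the outcome on its own, it is a confounder. The stratified rates, not the pooled rate, identify the causal effect.
Standardising Campaign H to the population engagement tier mix: 0.366·115/298 + 0.333·45/187 + 0.301·1/75 = 0.225.

0.23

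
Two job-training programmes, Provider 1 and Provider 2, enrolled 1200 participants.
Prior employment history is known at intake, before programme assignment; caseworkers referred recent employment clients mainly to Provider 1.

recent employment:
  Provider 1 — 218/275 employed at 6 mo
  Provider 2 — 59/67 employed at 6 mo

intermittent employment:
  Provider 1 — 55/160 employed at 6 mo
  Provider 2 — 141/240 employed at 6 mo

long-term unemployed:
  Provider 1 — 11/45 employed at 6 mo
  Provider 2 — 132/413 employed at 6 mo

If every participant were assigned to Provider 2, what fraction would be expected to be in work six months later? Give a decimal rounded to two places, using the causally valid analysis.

The prior employment history-specific comparison favours Provider 2 throughout, but the pooled figures favour Provider 1. The question is whether to condition on prior employment history.
Since prior employment history is a pre-existing factor (not a product of the programme) and it affects the outcome on its own, it is a confounder. The stratified rates, not the pooled rate, identify the causal effect.
Standardising Provider 2 to the population prior employment history mix: 0.285·59/67 + 0.333·141/240 + 0.382·132/413 = 0.569.

0.57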